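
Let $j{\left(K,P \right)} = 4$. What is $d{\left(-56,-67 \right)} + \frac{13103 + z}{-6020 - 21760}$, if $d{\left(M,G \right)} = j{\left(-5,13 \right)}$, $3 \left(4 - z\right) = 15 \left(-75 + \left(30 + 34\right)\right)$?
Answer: $\frac{48979}{13890} \approx 3.5262$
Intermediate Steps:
$z = 59$ ($z = 4 - \frac{15 \left(-75 + \left(30 + 34\right)\right)}{3} = 4 - \frac{15 \left(-75 + 64\right)}{3} = 4 - \frac{15 \left(-11\right)}{3} = 4 - -55 = 4 + 55 = 59$)
$d{\left(M,G \right)} = 4$
$d{\left(-56,-67 \right)} + \frac{13103 + z}{-6020 - 21760} = 4 + \frac{13103 + 59}{-6020 - 21760} = 4 + \frac{13162}{-27780} = 4 + 13162 \left(- \frac{1}{27780}\right) = 4 - \frac{6581}{13890} = \frac{48979}{13890}$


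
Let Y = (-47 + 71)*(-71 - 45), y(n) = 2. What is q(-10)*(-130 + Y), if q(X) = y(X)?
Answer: -5828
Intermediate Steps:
q(X) = 2
Y = -2784 (Y = 24*(-116) = -2784)
q(-10)*(-130 + Y) = 2*(-130 - 2784) = 2*(-2914) = -5828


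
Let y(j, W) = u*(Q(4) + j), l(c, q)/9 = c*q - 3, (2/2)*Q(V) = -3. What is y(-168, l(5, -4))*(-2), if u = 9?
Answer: 3078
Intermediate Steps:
Q(V) = -3
l(c, q) = -27 + 9*c*q (l(c, q) = 9*(c*q - 3) = 9*(-3 + c*q) = -27 + 9*c*q)
y(j, W) = -27 + 9*j (y(j, W) = 9*(-3 + j) = -27 + 9*j)
y(-168, l(5, -4))*(-2) = (-27 + 9*(-168))*(-2) = (-27 - 1512)*(-2) = -1539*(-2) = 3078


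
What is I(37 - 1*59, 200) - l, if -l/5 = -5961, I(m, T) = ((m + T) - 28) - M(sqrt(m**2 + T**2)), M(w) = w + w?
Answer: -29655 - 4*sqrt(10121) ≈ -30057.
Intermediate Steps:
M(w) = 2*w
I(m, T) = -28 + T + m - 2*sqrt(T**2 + m**2) (I(m, T) = ((m + T) - 28) - 2*sqrt(m**2 + T**2) = ((T + m) - 28) - 2*sqrt(T**2 + m**2) = (-28 + T + m) - 2*sqrt(T**2 + m**2) = -28 + T + m - 2*sqrt(T**2 + m**2))
l = 29805 (l = -5*(-5961) = 29805)
I(37 - 1*59, 200) - l = (-28 + 200 + (37 - 1*59) - 2*sqrt(200**2 + (37 - 1*59)**2)) - 1*29805 = (-28 + 200 + (37 - 59) - 2*sqrt(40000 + (37 - 59)**2)) - 29805 = (-28 + 200 - 22 - 2*sqrt(40000 + (-22)**2)) - 29805 = (-28 + 200 - 22 - 2*sqrt(40000 + 484)) - 29805 = (-28 + 200 - 22 - 4*sqrt(10121)) - 29805 = (150 - 4*sqrt(10121)) - 29805 = -29655 - 4*sqrt(10121)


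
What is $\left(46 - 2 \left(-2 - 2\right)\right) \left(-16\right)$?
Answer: $-864$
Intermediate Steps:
$\left(46 - 2 \left(-2 - 2\right)\right) \left(-16\right) = \left(46 - -8\right) \left(-16\right) = \left(46 + 8\right) \left(-16\right) = 54 \left(-16\right) = -864$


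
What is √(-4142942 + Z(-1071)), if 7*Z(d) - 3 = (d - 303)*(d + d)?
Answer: I*√182402381/7 ≈ 1929.4*I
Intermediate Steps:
Z(d) = 3/7 + 2*d*(-303 + d)/7 (Z(d) = 3/7 + ((d - 303)*(d + d))/7 = 3/7 + ((-303 + d)*(2*d))/7 = 3/7 + (2*d*(-303 + d))/7 = 3/7 + 2*d*(-303 + d)/7)
√(-4142942 + Z(-1071)) = √(-4142942 + (3/7 - 606/7*(-1071) + (2/7)*(-1071)²)) = √(-4142942 + (3/7 + 92718 + (2/7)*1147041)) = √(-4142942 + (3/7 + 92718 + 327726)) = √(-4142942 + 2943111/7) = √(-26057483/7) = I*√182402381/7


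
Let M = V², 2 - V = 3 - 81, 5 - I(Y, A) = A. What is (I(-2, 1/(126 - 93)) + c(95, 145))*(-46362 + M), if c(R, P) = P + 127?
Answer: -365252680/33 ≈ -1.1068e+7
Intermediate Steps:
c(R, P) = 127 + P
I(Y, A) = 5 - A
V = 80 (V = 2 - (3 - 81) = 2 - 1*(-78) = 2 + 78 = 80)
M = 6400 (M = 80² = 6400)
(I(-2, 1/(126 - 93)) + c(95, 145))*(-46362 + M) = ((5 - 1/(126 - 93)) + (127 + 145))*(-46362 + 6400) = ((5 - 1/33) + 272)*(-39962) = (164/33 + 272)*(-39962) = (9140/33)*(-39962) = -365252680/33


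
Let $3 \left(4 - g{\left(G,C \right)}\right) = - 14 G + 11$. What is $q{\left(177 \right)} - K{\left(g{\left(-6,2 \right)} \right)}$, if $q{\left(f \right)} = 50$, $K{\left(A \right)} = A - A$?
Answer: $50$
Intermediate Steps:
$g{\left(G,C \right)} = \frac{1}{3} + \frac{14 G}{3}$ ($g{\left(G,C \right)} = 4 - \frac{- 14 G + 11}{3} = 4 - \frac{11 - 14 G}{3} = 4 + \left(- \frac{11}{3} + \frac{14 G}{3}\right) = \frac{1}{3} + \frac{14 G}{3}$)
$K{\left(A \right)} = 0$
$q{\left(177 \right)} - K{\left(g{\left(-6,2 \right)} \right)} = 50 - 0 = 50 + 0 = 50$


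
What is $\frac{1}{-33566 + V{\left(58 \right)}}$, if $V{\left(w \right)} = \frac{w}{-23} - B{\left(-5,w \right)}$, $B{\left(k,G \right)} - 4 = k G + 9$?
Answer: $- \frac{23}{765705} \approx -3.0038 \cdot 10^{-5}$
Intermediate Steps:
$B{\left(k,G \right)} = 13 + G k$ ($B{\left(k,G \right)} = 4 + \left(k G + 9\right) = 4 + \left(G k + 9\right) = 4 + \left(9 + G k\right) = 13 + G k$)
$V{\left(w \right)} = -13 + \frac{114 w}{23}$ ($V{\left(w \right)} = \frac{w}{-23} - \left(13 + w \left(-5\right)\right) = w \left(- \frac{1}{23}\right) - \left(13 - 5 w\right) = - \frac{w}{23} + \left(-13 + 5 w\right) = -13 + \frac{114 w}{23}$)
$\frac{1}{-33566 + V{\left(58 \right)}} = \frac{1}{-33566 + \left(-13 + \frac{114}{23} \cdot 58\right)} = \frac{1}{-33566 + \left(-13 + \frac{6612}{23}\right)} = \frac{1}{-33566 + \frac{6313}{23}} = \frac{1}{- \frac{765705}{23}} = - \frac{23}{765705}$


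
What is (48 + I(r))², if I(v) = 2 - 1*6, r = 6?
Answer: 1936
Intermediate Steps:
I(v) = -4 (I(v) = 2 - 6 = -4)
(48 + I(r))² = (48 - 4)² = 44² = 1936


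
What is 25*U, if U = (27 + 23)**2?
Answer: 62500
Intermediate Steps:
U = 2500 (U = 50**2 = 2500)
25*U = 25*2500 = 62500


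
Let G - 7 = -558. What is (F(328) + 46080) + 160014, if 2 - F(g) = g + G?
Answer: 206319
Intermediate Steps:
G = -551 (G = 7 - 558 = -551)
F(g) = 553 - g (F(g) = 2 - (g - 551) = 2 - (-551 + g) = 2 + (551 - g) = 553 - g)
(F(328) + 46080) + 160014 = ((553 - 1*328) + 46080) + 160014 = ((553 - 328) + 46080) + 160014 = (225 + 46080) + 160014 = 46305 + 160014 = 206319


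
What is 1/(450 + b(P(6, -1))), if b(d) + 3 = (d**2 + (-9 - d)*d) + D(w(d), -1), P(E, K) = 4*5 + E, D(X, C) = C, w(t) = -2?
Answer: 1/212 ≈ 0.0047170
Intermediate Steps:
P(E, K) = 20 + E
b(d) = -4 + d**2 + d*(-9 - d) (b(d) = -3 + ((d**2 + (-9 - d)*d) - 1) = -3 + ((d**2 + d*(-9 - d)) - 1) = -3 + (-1 + d**2 + d*(-9 - d)) = -4 + d**2 + d*(-9 - d))
1/(450 + b(P(6, -1))) = 1/(450 + (-4 - 9*(20 + 6))) = 1/(450 + (-4 - 9*26)) = 1/(450 + (-4 - 234)) = 1/(450 - 238) = 1/212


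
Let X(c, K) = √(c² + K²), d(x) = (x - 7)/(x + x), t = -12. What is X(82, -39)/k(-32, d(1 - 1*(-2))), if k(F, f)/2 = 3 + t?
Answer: -√8245/18 ≈ -5.0446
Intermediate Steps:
d(x) = (-7 + x)/(2*x) (d(x) = (-7 + x)/((2*x)) = (-7 + x)*(1/(2*x)) = (-7 + x)/(2*x))
k(F, f) = -18 (k(F, f) = 2*(3 - 12) = 2*(-9) = -18)
X(c, K) = √(K² + c²)
X(82, -39)/k(-32, d(1 - 1*(-2))) = √((-39)² + 82²)/(-18) = √(1521 + 6724)*(-1/18) = √8245*(-1/18) = -√8245/18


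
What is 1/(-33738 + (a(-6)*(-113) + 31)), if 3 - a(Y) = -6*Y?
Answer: -1/29978 ≈ -3.3358e-5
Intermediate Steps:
a(Y) = 3 + 6*Y (a(Y) = 3 - (-6)*Y = 3 + 6*Y)
1/(-33738 + (a(-6)*(-113) + 31)) = 1/(-33738 + ((3 + 6*(-6))*(-113) + 31)) = 1/(-33738 + ((3 - 36)*(-113) + 31)) = 1/(-33738 + (-33*(-113) + 31)) = 1/(-33738 + (3729 + 31)) = 1/(-33738 + 3760) = 1/(-29978) = -1/29978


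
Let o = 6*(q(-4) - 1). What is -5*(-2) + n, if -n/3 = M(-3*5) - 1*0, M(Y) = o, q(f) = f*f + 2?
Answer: -296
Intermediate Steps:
q(f) = 2 + f**2 (q(f) = f**2 + 2 = 2 + f**2)
o = 102 (o = 6*((2 + (-4)**2) - 1) = 6*((2 + 16) - 1) = 6*(18 - 1) = 6*17 = 102)
M(Y) = 102
n = -306 (n = -3*(102 - 1*0) = -3*(102 + 0) = -3*102 = -306)
-5*(-2) + n = -5*(-2) - 306 = 10 - 306 = -296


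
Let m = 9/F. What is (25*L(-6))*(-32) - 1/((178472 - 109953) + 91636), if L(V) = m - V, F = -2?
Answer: -192186001/160155 ≈ -1200.0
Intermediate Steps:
m = -9/2 (m = 9/(-2) = 9*(-1/2) = -9/2 ≈ -4.5000)
L(V) = -9/2 - V
(25*L(-6))*(-32) - 1/((178472 - 109953) + 91636) = (25*(-9/2 - 1*(-6)))*(-32) - 1/((178472 - 109953) + 91636) = (25*(-9/2 + 6))*(-32) - 1/(68519 + 91636) = (25*(3/2))*(-32) - 1/160155 = (75/2)*(-32) - 1*1/160155 = -1200 - 1/160155 = -192186001/160155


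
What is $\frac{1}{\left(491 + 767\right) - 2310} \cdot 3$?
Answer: $- \frac{3}{1052} \approx -0.0028517$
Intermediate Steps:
$\frac{1}{\left(491 + 767\right) - 2310} \cdot 3 = \frac{1}{1258 - 2310} \cdot 3 = \frac{1}{-1052} \cdot 3 = \left(- \frac{1}{1052}\right) 3 = - \frac{3}{1052}$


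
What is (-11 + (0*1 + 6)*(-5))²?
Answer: 1681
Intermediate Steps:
(-11 + (0*1 + 6)*(-5))² = (-11 + (0 + 6)*(-5))² = (-11 + 6*(-5))² = (-11 - 30)² = (-41)² = 1681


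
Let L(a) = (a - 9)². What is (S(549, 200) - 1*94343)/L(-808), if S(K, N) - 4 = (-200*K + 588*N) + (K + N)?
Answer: -85790/667489 ≈ -0.12853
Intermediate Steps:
L(a) = (-9 + a)²
S(K, N) = 4 - 199*K + 589*N (S(K, N) = 4 + ((-200*K + 588*N) + (K + N)) = 4 + (-199*K + 589*N) = 4 - 199*K + 589*N)
(S(549, 200) - 1*94343)/L(-808) = ((4 - 199*549 + 589*200) - 1*94343)/((-9 - 808)²) = ((4 - 109251 + 117800) - 94343)/((-817)²) = (8553 - 94343)/667489 = -85790*1/667489 = -85790/667489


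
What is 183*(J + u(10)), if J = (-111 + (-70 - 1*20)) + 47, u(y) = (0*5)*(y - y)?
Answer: -28182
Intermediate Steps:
u(y) = 0 (u(y) = 0*0 = 0)
J = -154 (J = (-111 + (-70 - 20)) + 47 = (-111 - 90) + 47 = -201 + 47 = -154)
183*(J + u(10)) = 183*(-154 + 0) = 183*(-154) = -28182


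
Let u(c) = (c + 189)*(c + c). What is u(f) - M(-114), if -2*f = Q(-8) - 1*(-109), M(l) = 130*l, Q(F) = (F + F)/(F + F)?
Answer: 80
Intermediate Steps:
Q(F) = 1 (Q(F) = (2*F)/((2*F)) = (2*F)*(1/(2*F)) = 1)
f = -55 (f = -(1 - 1*(-109))/2 = -(1 + 109)/2 = -½*110 = -55)
u(c) = 2*c*(189 + c) (u(c) = (189 + c)*(2*c) = 2*c*(189 + c))
u(f) - M(-114) = 2*(-55)*(189 - 55) - 130*(-114) = 2*(-55)*134 - 1*(-14820) = -14740 + 14820 = 80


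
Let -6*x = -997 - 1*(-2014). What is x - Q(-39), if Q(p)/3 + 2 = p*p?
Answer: -9453/2 ≈ -4726.5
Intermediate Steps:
x = -339/2 (x = -(-997 - 1*(-2014))/6 = -(-997 + 2014)/6 = -⅙*1017 = -339/2 ≈ -169.50)
Q(p) = -6 + 3*p² (Q(p) = -6 + 3*(p*p) = -6 + 3*p²)
x - Q(-39) = -339/2 - (-6 + 3*(-39)²) = -339/2 - (-6 + 3*1521) = -339/2 - (-6 + 4563) = -339/2 - 1*4557 = -339/2 - 4557 = -9453/2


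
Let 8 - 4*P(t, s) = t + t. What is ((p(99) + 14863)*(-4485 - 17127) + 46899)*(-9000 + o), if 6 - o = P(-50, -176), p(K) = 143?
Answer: 2925174475233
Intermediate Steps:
P(t, s) = 2 - t/2 (P(t, s) = 2 - (t + t)/4 = 2 - t/2)
o = -21 (o = 6 - (2 - 1/2*(-50)) = 6 - (2 + 25) = 6 - 1*27 = 6 - 27 = -21)
((p(99) + 14863)*(-4485 - 17127) + 46899)*(-9000 + o) = ((143 + 14863)*(-4485 - 17127) + 46899)*(-9000 - 21) = (15006*(-21612) + 46899)*(-9021) = (-324309672 + 46899)*(-9021) = -324262773*(-9021) = 2925174475233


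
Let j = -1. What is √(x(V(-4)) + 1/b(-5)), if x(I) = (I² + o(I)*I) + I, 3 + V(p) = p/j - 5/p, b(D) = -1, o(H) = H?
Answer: √182/4 ≈ 3.3727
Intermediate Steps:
V(p) = -3 - p - 5/p (V(p) = -3 + (p/(-1) - 5/p) = -3 + (p*(-1) - 5/p) = -3 + (-p - 5/p) = -3 - p - 5/p)
x(I) = I + 2*I² (x(I) = (I² + I*I) + I = (I² + I²) + I = 2*I² + I = I + 2*I²)
√(x(V(-4)) + 1/b(-5)) = √((-3 - 1*(-4) - 5/(-4))*(1 + 2*(-3 - 1*(-4) - 5/(-4))) + 1/(-1)) = √((-3 + 4 - 5*(-¼))*(1 + 2*(-3 + 4 - 5*(-¼))) - 1) = √((-3 + 4 + 5/4)*(1 + 2*(-3 + 4 + 5/4)) - 1) = √(9*(1 + 2*(9/4))/4 - 1) = √(9*(1 + 9/2)/4 - 1) = √((9/4)*(11/2) - 1) = √(99/8 - 1) = √(91/8) = √182/4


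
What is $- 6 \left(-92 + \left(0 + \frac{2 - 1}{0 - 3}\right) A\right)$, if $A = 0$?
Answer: $552$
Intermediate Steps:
$- 6 \left(-92 + \left(0 + \frac{2 - 1}{0 - 3}\right) A\right) = - 6 \left(-92 + \left(0 + \frac{2 - 1}{0 - 3}\right) 0\right) = - 6 \left(-92 + \left(0 + 1 \frac{1}{-3}\right) 0\right) = - 6 \left(-92 + \left(0 + 1 \left(- \frac{1}{3}\right)\right) 0\right) = - 6 \left(-92 + \left(0 - \frac{1}{3}\right) 0\right) = - 6 \left(-92 - 0\right) = - 6 \left(-92 + 0\right) = \left(-6\right) \left(-92\right) = 552$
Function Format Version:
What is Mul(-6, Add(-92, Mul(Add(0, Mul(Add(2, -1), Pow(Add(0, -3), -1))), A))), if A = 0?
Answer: 552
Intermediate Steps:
Mul(-6, Add(-92, Mul(Add(0, Mul(Add(2, -1), Pow(Add(0, -3), -1))), A))) = Mul(-6, Add(-92, Mul(Add(0, Mul(Add(2, -1), Pow(Add(0, -3), -1))), 0))) = Mul(-6, Add(-92, Mul(Add(0, Mul(1, Pow(-3, -1))), 0))) = Mul(-6, Add(-92, Mul(Add(0, Mul(1, Rational(-1, 3))), 0))) = Mul(-6, Add(-92, Mul(Add(0, Rational(-1, 3)), 0))) = Mul(-6, Add(-92, Mul(Rational(-1, 3), 0))) = Mul(-6, Add(-92, 0)) = Mul(-6, -92) = 552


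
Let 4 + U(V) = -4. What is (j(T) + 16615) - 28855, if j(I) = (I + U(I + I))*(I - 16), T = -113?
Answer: 3369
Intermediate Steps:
U(V) = -8 (U(V) = -4 - 4 = -8)
j(I) = (-16 + I)*(-8 + I) (j(I) = (I - 8)*(I - 16) = (-8 + I)*(-16 + I) = (-16 + I)*(-8 + I))
(j(T) + 16615) - 28855 = ((128 + (-113)² - 24*(-113)) + 16615) - 28855 = ((128 + 12769 + 2712) + 16615) - 28855 = (15609 + 16615) - 28855 = 32224 - 28855 = 3369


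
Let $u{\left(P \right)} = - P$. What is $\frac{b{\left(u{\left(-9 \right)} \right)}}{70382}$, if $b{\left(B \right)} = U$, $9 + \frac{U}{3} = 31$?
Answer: $\frac{33}{35191} \approx 0.00093774$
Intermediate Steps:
$U = 66$ ($U = -27 + 3 \cdot 31 = -27 + 93 = 66$)
$b{\left(B \right)} = 66$
$\frac{b{\left(u{\left(-9 \right)} \right)}}{70382} = \frac{66}{70382} = 66 \cdot \frac{1}{70382} = \frac{33}{35191}$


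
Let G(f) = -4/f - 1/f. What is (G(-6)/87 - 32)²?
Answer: 278856601/272484 ≈ 1023.4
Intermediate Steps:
G(f) = -5/f
(G(-6)/87 - 32)² = (-5/(-6)/87 - 32)² = (-5*(-⅙)*(1/87) - 32)² = ((⅚)*(1/87) - 32)² = (5/522 - 32)² = (-16699/522)² = 278856601/272484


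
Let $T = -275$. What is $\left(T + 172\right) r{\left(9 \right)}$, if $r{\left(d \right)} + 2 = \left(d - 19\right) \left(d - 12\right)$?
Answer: $-2884$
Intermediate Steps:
$r{\left(d \right)} = -2 + \left(-19 + d\right) \left(-12 + d\right)$ ($r{\left(d \right)} = -2 + \left(d - 19\right) \left(d - 12\right) = -2 + \left(-19 + d\right) \left(-12 + d\right)$)
$\left(T + 172\right) r{\left(9 \right)} = \left(-275 + 172\right) \left(226 + 9^{2} - 279\right) = - 103 \left(226 + 81 - 279\right) = \left(-103\right) 28 = -2884$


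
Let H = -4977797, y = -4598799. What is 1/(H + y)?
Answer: -1/9576596 ≈ -1.0442e-7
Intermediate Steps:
1/(H + y) = 1/(-4977797 - 4598799) = 1/(-9576596) = -1/9576596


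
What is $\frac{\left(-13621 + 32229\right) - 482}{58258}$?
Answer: $\frac{9063}{29129} \approx 0.31113$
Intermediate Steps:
$\frac{\left(-13621 + 32229\right) - 482}{58258} = \left(18608 - 482\right) \frac{1}{58258} = 18126 \cdot \frac{1}{58258} = \frac{9063}{29129}$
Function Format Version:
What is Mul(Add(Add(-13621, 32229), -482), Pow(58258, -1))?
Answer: Rational(9063, 29129) ≈ 0.31113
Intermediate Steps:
Mul(Add(Add(-13621, 32229), -482), Pow(58258, -1)) = Mul(Add(18608, -482), Rational(1, 58258)) = Mul(18126, Rational(1, 58258)) = Rational(9063, 29129)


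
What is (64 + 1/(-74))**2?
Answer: 22420225/5476 ≈ 4094.3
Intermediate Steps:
(64 + 1/(-74))**2 = (64 - 1/74)**2 = (4735/74)**2 = 22420225/5476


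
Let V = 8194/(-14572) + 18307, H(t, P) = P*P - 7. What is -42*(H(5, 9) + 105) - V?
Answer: -188156853/7286 ≈ -25824.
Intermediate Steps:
H(t, P) = -7 + P**2 (H(t, P) = P**2 - 7 = -7 + P**2)
V = 133380705/7286 (V = 8194*(-1/14572) + 18307 = -4097/7286 + 18307 = 133380705/7286 ≈ 18306.)
-42*(H(5, 9) + 105) - V = -42*((-7 + 9**2) + 105) - 1*133380705/7286 = -42*((-7 + 81) + 105) - 133380705/7286 = -42*(74 + 105) - 133380705/7286 = -42*179 - 133380705/7286 = -7518 - 133380705/7286 = -188156853/7286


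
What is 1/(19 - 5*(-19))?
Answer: 1/114 ≈ 0.0087719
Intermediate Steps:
1/(19 - 5*(-19)) = 1/(19 + 95) = 1/114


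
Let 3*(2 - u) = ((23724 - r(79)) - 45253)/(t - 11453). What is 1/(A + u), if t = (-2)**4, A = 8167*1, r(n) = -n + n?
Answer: 34311/280265030 ≈ 0.00012242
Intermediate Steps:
r(n) = 0
A = 8167
t = 16
u = 47093/34311 (u = 2 - ((23724 - 1*0) - 45253)/(3*(16 - 11453)) = 2 - ((23724 + 0) - 45253)/(3*(-11437)) = 2 - (23724 - 45253)*(-1)/(3*11437) = 2 - (-21529)*(-1)/(3*11437) = 2 - 1/3*21529/11437 = 2 - 21529/34311 = 47093/34311 ≈ 1.3725)
1/(A + u) = 1/(8167 + 47093/34311) = 1/(280265030/34311) = 34311/280265030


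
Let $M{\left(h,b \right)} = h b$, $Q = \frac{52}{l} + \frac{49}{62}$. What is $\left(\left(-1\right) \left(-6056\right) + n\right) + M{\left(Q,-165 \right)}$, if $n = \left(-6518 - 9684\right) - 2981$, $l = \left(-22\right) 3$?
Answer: $- \frac{813899}{62} \approx -13127.0$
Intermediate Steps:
$l = -66$
$Q = \frac{5}{2046}$ ($Q = \frac{52}{-66} + \frac{49}{62} = 52 \left(- \frac{1}{66}\right) + 49 \cdot \frac{1}{62} = - \frac{26}{33} + \frac{49}{62} = \frac{5}{2046} \approx 0.0024438$)
$n = -19183$ ($n = -16202 - 2981 = -19183$)
$M{\left(h,b \right)} = b h$
$\left(\left(-1\right) \left(-6056\right) + n\right) + M{\left(Q,-165 \right)} = \left(\left(-1\right) \left(-6056\right) - 19183\right) - \frac{25}{62} = \left(6056 - 19183\right) - \frac{25}{62} = -13127 - \frac{25}{62} = - \frac{813899}{62}$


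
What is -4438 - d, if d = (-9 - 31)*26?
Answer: -3398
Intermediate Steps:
d = -1040 (d = -40*26 = -1040)
-4438 - d = -4438 - 1*(-1040) = -4438 + 1040 = -3398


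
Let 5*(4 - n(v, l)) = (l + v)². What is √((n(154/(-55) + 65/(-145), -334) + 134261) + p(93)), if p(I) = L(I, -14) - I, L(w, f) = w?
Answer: 2*√14654125405/725 ≈ 333.94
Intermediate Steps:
n(v, l) = 4 - (l + v)²/5
p(I) = 0 (p(I) = I - I = 0)
√((n(154/(-55) + 65/(-145), -334) + 134261) + p(93)) = √(((4 - (-334 + (154/(-55) + 65/(-145)))²/5) + 134261) + 0) = √(((4 - (-334 + (154*(-1/55) + 65*(-1/145)))²/5) + 134261) + 0) = √(((4 - (-334 + (-14/5 - 13/29))²/5) + 134261) + 0) = √(((4 - (-334 - 471/145)²/5) + 134261) + 0) = √(((4 - (-48901/145)²/5) + 134261) + 0) = √(((4 - ⅕*2391307801/21025) + 134261) + 0) = √(((4 - 2391307801/105125) + 134261) + 0) = √((-2390887301/105125 + 134261) + 0) = √(11723300324/105125 + 0) = √(11723300324/105125) = 2*√14654125405/725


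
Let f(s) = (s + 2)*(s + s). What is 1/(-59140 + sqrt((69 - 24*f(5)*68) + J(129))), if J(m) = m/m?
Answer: -5914/349765377 - 7*I*sqrt(2330)/3497653770 ≈ -1.6908e-5 - 9.6605e-8*I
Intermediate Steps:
f(s) = 2*s*(2 + s) (f(s) = (2 + s)*(2*s) = 2*s*(2 + s))
J(m) = 1
1/(-59140 + sqrt((69 - 24*f(5)*68) + J(129))) = 1/(-59140 + sqrt((69 - 48*5*(2 + 5)*68) + 1)) = 1/(-59140 + sqrt((69 - 48*5*7*68) + 1)) = 1/(-59140 + sqrt((69 - 24*70*68) + 1)) = 1/(-59140 + sqrt((69 - 1680*68) + 1)) = 1/(-59140 + sqrt((69 - 114240) + 1)) = 1/(-59140 + sqrt(-114171 + 1)) = 1/(-59140 + sqrt(-114170)) = 1/(-59140 + 7*I*sqrt(2330))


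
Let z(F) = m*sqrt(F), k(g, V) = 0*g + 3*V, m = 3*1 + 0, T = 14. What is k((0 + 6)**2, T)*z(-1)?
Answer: 126*I ≈ 126.0*I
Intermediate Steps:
m = 3 (m = 3 + 0 = 3)
k(g, V) = 3*V (k(g, V) = 0 + 3*V = 3*V)
z(F) = 3*sqrt(F)
k((0 + 6)**2, T)*z(-1) = (3*14)*(3*sqrt(-1)) = 42*(3*I) = 126*I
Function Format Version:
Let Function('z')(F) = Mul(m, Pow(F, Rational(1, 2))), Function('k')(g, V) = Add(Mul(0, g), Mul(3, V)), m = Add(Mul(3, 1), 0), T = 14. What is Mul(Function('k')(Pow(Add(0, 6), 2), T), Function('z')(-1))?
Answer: Mul(126, I) ≈ Mul(126.00, I)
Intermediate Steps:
m = 3 (m = Add(3, 0) = 3)
Function('k')(g, V) = Mul(3, V) (Function('k')(g, V) = Add(0, Mul(3, V)) = Mul(3, V))
Function('z')(F) = Mul(3, Pow(F, Rational(1, 2)))
Mul(Function('k')(Pow(Add(0, 6), 2), T), Function('z')(-1)) = Mul(Mul(3, 14), Mul(3, Pow(-1, Rational(1, 2)))) = Mul(42, Mul(3, I)) = Mul(126, I)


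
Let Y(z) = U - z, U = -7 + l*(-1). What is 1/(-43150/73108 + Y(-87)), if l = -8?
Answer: 36554/3195177 ≈ 0.011440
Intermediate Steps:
U = 1 (U = -7 - 8*(-1) = -7 + 8 = 1)
Y(z) = 1 - z
1/(-43150/73108 + Y(-87)) = 1/(-43150/73108 + (1 - 1*(-87))) = 1/(-43150*1/73108 + (1 + 87)) = 1/(-21575/36554 + 88) = 1/(3195177/36554) = 36554/3195177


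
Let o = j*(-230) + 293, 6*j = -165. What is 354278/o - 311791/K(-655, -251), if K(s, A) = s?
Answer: 1147742464/2167395 ≈ 529.55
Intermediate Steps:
j = -55/2 (j = (1/6)*(-165) = -55/2 ≈ -27.500)
o = 6618 (o = -55/2*(-230) + 293 = 6325 + 293 = 6618)
354278/o - 311791/K(-655, -251) = 354278/6618 - 311791/(-655) = 354278*(1/6618) - 311791*(-1/655) = 177139/3309 + 311791/655 = 1147742464/2167395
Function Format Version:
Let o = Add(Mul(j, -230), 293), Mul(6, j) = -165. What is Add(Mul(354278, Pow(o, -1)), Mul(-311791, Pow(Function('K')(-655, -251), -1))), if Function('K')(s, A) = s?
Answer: Rational(1147742464, 2167395) ≈ 529.55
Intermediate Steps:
j = Rational(-55, 2) (j = Mul(Rational(1, 6), -165) = Rational(-55, 2) ≈ -27.500)
o = 6618 (o = Add(Mul(Rational(-55, 2), -230), 293) = Add(6325, 293) = 6618)
Add(Mul(354278, Pow(o, -1)), Mul(-311791, Pow(Function('K')(-655, -251), -1))) = Add(Mul(354278, Pow(6618, -1)), Mul(-311791, Pow(-655, -1))) = Add(Mul(354278, Rational(1, 6618)), Mul(-311791, Rational(-1, 655))) = Add(Rational(177139, 3309), Rational(311791, 655)) = Rational(1147742464, 2167395)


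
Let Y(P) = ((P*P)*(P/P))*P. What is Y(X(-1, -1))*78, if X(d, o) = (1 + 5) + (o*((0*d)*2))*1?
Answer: 16848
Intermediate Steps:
X(d, o) = 6 (X(d, o) = 6 + (o*(0*2))*1 = 6 + (o*0)*1 = 6 + 0*1 = 6 + 0 = 6)
Y(P) = P³ (Y(P) = (P²*1)*P = P²*P = P³)
Y(X(-1, -1))*78 = 6³*78 = 216*78 = 16848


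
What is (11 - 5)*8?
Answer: 48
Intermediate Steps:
(11 - 5)*8 = 6*8 = 48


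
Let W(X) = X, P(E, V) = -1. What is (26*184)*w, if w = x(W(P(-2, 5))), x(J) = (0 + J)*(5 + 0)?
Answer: -23920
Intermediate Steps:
x(J) = 5*J (x(J) = J*5 = 5*J)
w = -5 (w = 5*(-1) = -5)
(26*184)*w = (26*184)*(-5) = 4784*(-5) = -23920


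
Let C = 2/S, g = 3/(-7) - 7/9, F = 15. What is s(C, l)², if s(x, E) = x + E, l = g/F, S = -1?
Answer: 3865156/893025 ≈ 4.3282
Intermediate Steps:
g = -76/63 (g = 3*(-⅐) - 7*⅑ = -3/7 - 7/9 = -76/63 ≈ -1.2063)
C = -2 (C = 2/(-1) = 2*(-1) = -2)
l = -76/945 (l = -76/63/15 = -76/63*1/15 = -76/945 ≈ -0.080423)
s(x, E) = E + x
s(C, l)² = (-76/945 - 2)² = (-1966/945)² = 3865156/893025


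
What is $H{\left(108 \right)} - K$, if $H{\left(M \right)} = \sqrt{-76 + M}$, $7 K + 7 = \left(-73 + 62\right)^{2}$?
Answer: $- \frac{114}{7} + 4 \sqrt{2} \approx -10.629$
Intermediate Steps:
$K = \frac{114}{7}$ ($K = -1 + \frac{\left(-73 + 62\right)^{2}}{7} = -1 + \frac{\left(-11\right)^{2}}{7} = -1 + \frac{1}{7} \cdot 121 = -1 + \frac{121}{7} = \frac{114}{7} \approx 16.286$)
$H{\left(108 \right)} - K = \sqrt{-76 + 108} - \frac{114}{7} = \sqrt{32} - \frac{114}{7} = 4 \sqrt{2} - \frac{114}{7} = - \frac{114}{7} + 4 \sqrt{2}$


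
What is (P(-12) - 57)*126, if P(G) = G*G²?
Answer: -224910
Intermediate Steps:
P(G) = G³
(P(-12) - 57)*126 = ((-12)³ - 57)*126 = (-1728 - 57)*126 = -1785*126 = -224910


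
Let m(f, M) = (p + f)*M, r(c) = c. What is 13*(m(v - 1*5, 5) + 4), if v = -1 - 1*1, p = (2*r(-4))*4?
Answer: -2483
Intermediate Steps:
p = -32 (p = (2*(-4))*4 = -8*4 = -32)
v = -2 (v = -1 - 1 = -2)
m(f, M) = M*(-32 + f) (m(f, M) = (-32 + f)*M = M*(-32 + f))
13*(m(v - 1*5, 5) + 4) = 13*(5*(-32 + (-2 - 1*5)) + 4) = 13*(5*(-32 + (-2 - 5)) + 4) = 13*(5*(-32 - 7) + 4) = 13*(5*(-39) + 4) = 13*(-195 + 4) = 13*(-191) = -2483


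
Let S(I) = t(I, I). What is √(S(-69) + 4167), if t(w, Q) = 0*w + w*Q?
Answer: 12*√62 ≈ 94.488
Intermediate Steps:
t(w, Q) = Q*w (t(w, Q) = 0 + Q*w = Q*w)
S(I) = I² (S(I) = I*I = I²)
√(S(-69) + 4167) = √((-69)² + 4167) = √(4761 + 4167) = √8928 = 12*√62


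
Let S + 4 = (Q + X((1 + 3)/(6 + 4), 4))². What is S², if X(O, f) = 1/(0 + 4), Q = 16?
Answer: 17313921/256 ≈ 67633.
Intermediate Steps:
X(O, f) = ¼ (X(O, f) = 1/4 = ¼)
S = 4161/16 (S = -4 + (16 + ¼)² = -4 + (65/4)² = -4 + 4225/16 = 4161/16 ≈ 260.06)
S² = (4161/16)² = 17313921/256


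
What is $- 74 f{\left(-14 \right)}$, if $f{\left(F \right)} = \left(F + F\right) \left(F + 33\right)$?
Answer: $39368$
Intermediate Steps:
$f{\left(F \right)} = 2 F \left(33 + F\right)$
$- 74 f{\left(-14 \right)} = - 74 \cdot 2 \left(-14\right) \left(33 - 14\right) = - 74 \cdot 2 \left(-14\right) 19 = \left(-74\right) \left(-532\right) = 39368$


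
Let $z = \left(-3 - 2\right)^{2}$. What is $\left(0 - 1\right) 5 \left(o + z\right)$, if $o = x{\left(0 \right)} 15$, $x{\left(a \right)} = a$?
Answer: $-125$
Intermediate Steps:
$z = 25$ ($z = \left(-5\right)^{2} = 25$)
$o = 0$ ($o = 0 \cdot 15 = 0$)
$\left(0 - 1\right) 5 \left(o + z\right) = \left(0 - 1\right) 5 \left(0 + 25\right) = \left(-1\right) 5 \cdot 25 = \left(-5\right) 25 = -125$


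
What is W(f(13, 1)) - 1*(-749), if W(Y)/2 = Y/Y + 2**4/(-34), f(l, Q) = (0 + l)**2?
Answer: 12751/17 ≈ 750.06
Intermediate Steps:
f(l, Q) = l**2
W(Y) = 18/17 (W(Y) = 2*(Y/Y + 2**4/(-34)) = 2*(1 + 16*(-1/34)) = 2*(1 - 8/17) = 2*(9/17) = 18/17)
W(f(13, 1)) - 1*(-749) = 18/17 - 1*(-749) = 18/17 + 749 = 12751/17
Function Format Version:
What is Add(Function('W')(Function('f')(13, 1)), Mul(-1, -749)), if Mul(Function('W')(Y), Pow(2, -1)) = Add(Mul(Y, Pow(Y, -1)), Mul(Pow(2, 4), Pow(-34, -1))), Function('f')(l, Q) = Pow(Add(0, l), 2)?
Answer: Rational(12751, 17) ≈ 750.06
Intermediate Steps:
Function('f')(l, Q) = Pow(l, 2)
Function('W')(Y) = Rational(18, 17) (Function('W')(Y) = Mul(2, Add(Mul(Y, Pow(Y, -1)), Mul(Pow(2, 4), Pow(-34, -1)))) = Mul(2, Add(1, Mul(16, Rational(-1, 34)))) = Mul(2, Add(1, Rational(-8, 17))) = Mul(2, Rational(9, 17)) = Rational(18, 17))
Add(Function('W')(Function('f')(13, 1)), Mul(-1, -749)) = Add(Rational(18, 17), Mul(-1, -749)) = Add(Rational(18, 17), 749) = Rational(12751, 17)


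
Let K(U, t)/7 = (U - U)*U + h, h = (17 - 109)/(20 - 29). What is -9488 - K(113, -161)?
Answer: -86036/9 ≈ -9559.6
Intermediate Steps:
h = 92/9 (h = -92/(-9) = -92*(-⅑) = 92/9 ≈ 10.222)
K(U, t) = 644/9 (K(U, t) = 7*((U - U)*U + 92/9) = 7*(0*U + 92/9) = 7*(0 + 92/9) = 7*(92/9) = 644/9)
-9488 - K(113, -161) = -9488 - 1*644/9 = -9488 - 644/9 = -86036/9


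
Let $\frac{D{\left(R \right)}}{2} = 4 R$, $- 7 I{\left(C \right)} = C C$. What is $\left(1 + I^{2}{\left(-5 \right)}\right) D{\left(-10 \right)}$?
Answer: $- \frac{53920}{49} \approx -1100.4$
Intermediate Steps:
$I{\left(C \right)} = - \frac{C^{2}}{7}$ ($I{\left(C \right)} = - \frac{C C}{7} = - \frac{C^{2}}{7}$)
$D{\left(R \right)} = 8 R$ ($D{\left(R \right)} = 2 \cdot 4 R = 8 R$)
$\left(1 + I^{2}{\left(-5 \right)}\right) D{\left(-10 \right)} = \left(1 + \left(- \frac{\left(-5\right)^{2}}{7}\right)^{2}\right) 8 \left(-10\right) = \left(1 + \left(\left(- \frac{1}{7}\right) 25\right)^{2}\right) \left(-80\right) = \left(1 + \left(- \frac{25}{7}\right)^{2}\right) \left(-80\right) = \left(1 + \frac{625}{49}\right) \left(-80\right) = \frac{674}{49} \left(-80\right) = - \frac{53920}{49}$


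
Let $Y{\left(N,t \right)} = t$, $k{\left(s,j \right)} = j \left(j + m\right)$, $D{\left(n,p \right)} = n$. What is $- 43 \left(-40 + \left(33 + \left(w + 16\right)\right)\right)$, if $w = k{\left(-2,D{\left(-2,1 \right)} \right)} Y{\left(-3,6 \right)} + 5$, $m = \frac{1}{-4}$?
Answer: $-1763$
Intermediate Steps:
$m = - \frac{1}{4} \approx -0.25$
$k{\left(s,j \right)} = j \left(- \frac{1}{4} + j\right)$ ($k{\left(s,j \right)} = j \left(j - \frac{1}{4}\right) = j \left(- \frac{1}{4} + j\right)$)
$w = 32$ ($w = - 2 \left(- \frac{1}{4} - 2\right) 6 + 5 = \left(-2\right) \left(- \frac{9}{4}\right) 6 + 5 = \frac{9}{2} \cdot 6 + 5 = 27 + 5 = 32$)
$- 43 \left(-40 + \left(33 + \left(w + 16\right)\right)\right) = - 43 \left(-40 + \left(33 + \left(32 + 16\right)\right)\right) = - 43 \left(-40 + \left(33 + 48\right)\right) = - 43 \left(-40 + 81\right) = \left(-43\right) 41 = -1763$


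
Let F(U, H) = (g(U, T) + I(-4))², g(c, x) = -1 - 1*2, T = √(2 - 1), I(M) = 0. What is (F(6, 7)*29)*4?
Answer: 1044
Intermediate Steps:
T = 1 (T = √1 = 1)
g(c, x) = -3 (g(c, x) = -1 - 2 = -3)
F(U, H) = 9 (F(U, H) = (-3 + 0)² = (-3)² = 9)
(F(6, 7)*29)*4 = (9*29)*4 = 261*4 = 1044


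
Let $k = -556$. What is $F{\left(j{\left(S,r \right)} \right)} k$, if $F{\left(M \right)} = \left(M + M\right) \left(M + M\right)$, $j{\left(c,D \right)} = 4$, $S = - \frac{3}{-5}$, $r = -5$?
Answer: $-35584$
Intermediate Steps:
$S = \frac{3}{5}$ ($S = \left(-3\right) \left(- \frac{1}{5}\right) = \frac{3}{5} \approx 0.6$)
$F{\left(M \right)} = 4 M^{2}$ ($F{\left(M \right)} = 2 M 2 M = 4 M^{2}$)
$F{\left(j{\left(S,r \right)} \right)} k = 4 \cdot 4^{2} \left(-556\right) = 4 \cdot 16 \left(-556\right) = 64 \left(-556\right) = -35584$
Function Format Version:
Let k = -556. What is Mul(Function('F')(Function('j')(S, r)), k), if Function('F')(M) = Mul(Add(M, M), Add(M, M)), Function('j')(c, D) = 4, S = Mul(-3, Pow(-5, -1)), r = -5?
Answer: -35584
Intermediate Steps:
S = Rational(3, 5) (S = Mul(-3, Rational(-1, 5)) = Rational(3, 5) ≈ 0.60000)
Function('F')(M) = Mul(4, Pow(M, 2)) (Function('F')(M) = Mul(Mul(2, M), Mul(2, M)) = Mul(4, Pow(M, 2)))
Mul(Function('F')(Function('j')(S, r)), k) = Mul(Mul(4, Pow(4, 2)), -556) = Mul(Mul(4, 16), -556) = Mul(64, -556) = -35584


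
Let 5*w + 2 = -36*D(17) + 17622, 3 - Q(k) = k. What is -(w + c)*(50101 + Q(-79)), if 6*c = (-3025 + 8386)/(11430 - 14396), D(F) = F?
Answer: -5062587551343/29660 ≈ -1.7069e+8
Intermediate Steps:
Q(k) = 3 - k
c = -1787/5932 (c = ((-3025 + 8386)/(11430 - 14396))/6 = (5361/(-2966))/6 = (5361*(-1/2966))/6 = (1/6)*(-5361/2966) = -1787/5932 ≈ -0.30125)
w = 17008/5 (w = -2/5 + (-36*17 + 17622)/5 = -2/5 + (-612 + 17622)/5 = -2/5 + (1/5)*17010 = -2/5 + 3402 = 17008/5 ≈ 3401.6)
-(w + c)*(50101 + Q(-79)) = -(17008/5 - 1787/5932)*(50101 + (3 - 1*(-79))) = -100882521*(50101 + (3 + 79))/29660 = -100882521*(50101 + 82)/29660 = -100882521*50183/29660 = -1*5062587551343/29660 = -5062587551343/29660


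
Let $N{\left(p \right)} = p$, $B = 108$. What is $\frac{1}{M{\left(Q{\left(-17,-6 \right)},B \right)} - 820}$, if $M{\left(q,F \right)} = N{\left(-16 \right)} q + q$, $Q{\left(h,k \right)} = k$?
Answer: $- \frac{1}{730} \approx -0.0013699$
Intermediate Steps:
$M{\left(q,F \right)} = - 15 q$ ($M{\left(q,F \right)} = - 16 q + q = - 15 q$)
$\frac{1}{M{\left(Q{\left(-17,-6 \right)},B \right)} - 820} = \frac{1}{\left(-15\right) \left(-6\right) - 820} = \frac{1}{90 - 820} = \frac{1}{-730} = - \frac{1}{730}$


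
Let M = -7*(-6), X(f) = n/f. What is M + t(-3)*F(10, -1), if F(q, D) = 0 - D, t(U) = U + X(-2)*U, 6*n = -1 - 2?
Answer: 153/4 ≈ 38.250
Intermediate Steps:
n = -½ (n = (-1 - 2)/6 = (⅙)*(-3) = -½ ≈ -0.50000)
X(f) = -1/(2*f)
t(U) = 5*U/4 (t(U) = U + (-½/(-2))*U = U + (-½*(-½))*U = U + U/4 = 5*U/4)
F(q, D) = -D
M = 42
M + t(-3)*F(10, -1) = 42 + ((5/4)*(-3))*(-1*(-1)) = 42 - 15/4*1 = 42 - 15/4 = 153/4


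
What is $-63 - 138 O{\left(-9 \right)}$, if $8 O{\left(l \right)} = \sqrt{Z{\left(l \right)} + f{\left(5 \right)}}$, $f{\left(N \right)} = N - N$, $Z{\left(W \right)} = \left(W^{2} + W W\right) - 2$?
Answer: $-63 - 69 \sqrt{10} \approx -281.2$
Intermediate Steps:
$Z{\left(W \right)} = -2 + 2 W^{2}$ ($Z{\left(W \right)} = \left(W^{2} + W^{2}\right) - 2 = 2 W^{2} - 2 = -2 + 2 W^{2}$)
$f{\left(N \right)} = 0$
$O{\left(l \right)} = \frac{\sqrt{-2 + 2 l^{2}}}{8}$ ($O{\left(l \right)} = \frac{\sqrt{\left(-2 + 2 l^{2}\right) + 0}}{8} = \frac{\sqrt{-2 + 2 l^{2}}}{8}$)
$-63 - 138 O{\left(-9 \right)} = -63 - 138 \frac{\sqrt{-2 + 2 \left(-9\right)^{2}}}{8} = -63 - 138 \frac{\sqrt{-2 + 2 \cdot 81}}{8} = -63 - 138 \frac{\sqrt{-2 + 162}}{8} = -63 - 138 \frac{\sqrt{160}}{8} = -63 - 138 \frac{4 \sqrt{10}}{8} = -63 - 138 \frac{\sqrt{10}}{2} = -63 - 69 \sqrt{10}$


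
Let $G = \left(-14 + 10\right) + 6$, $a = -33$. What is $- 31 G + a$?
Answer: $-95$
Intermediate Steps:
$G = 2$ ($G = -4 + 6 = 2$)
$- 31 G + a = \left(-31\right) 2 - 33 = -62 - 33 = -95$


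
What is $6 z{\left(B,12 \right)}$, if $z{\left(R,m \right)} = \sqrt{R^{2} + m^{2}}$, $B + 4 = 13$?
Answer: $90$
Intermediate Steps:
$B = 9$ ($B = -4 + 13 = 9$)
$6 z{\left(B,12 \right)} = 6 \sqrt{9^{2} + 12^{2}} = 6 \sqrt{81 + 144} = 6 \sqrt{225} = 6 \cdot 15 = 90$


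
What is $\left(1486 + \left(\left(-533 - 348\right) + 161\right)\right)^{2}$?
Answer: $586756$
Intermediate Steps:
$\left(1486 + \left(\left(-533 - 348\right) + 161\right)\right)^{2} = \left(1486 + \left(-881 + 161\right)\right)^{2} = \left(1486 - 720\right)^{2} = 766^{2} = 586756$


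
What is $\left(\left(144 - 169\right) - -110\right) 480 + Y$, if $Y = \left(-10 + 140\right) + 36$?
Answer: $40966$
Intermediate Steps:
$Y = 166$ ($Y = 130 + 36 = 166$)
$\left(\left(144 - 169\right) - -110\right) 480 + Y = \left(\left(144 - 169\right) - -110\right) 480 + 166 = \left(-25 + 110\right) 480 + 166 = 85 \cdot 480 + 166 = 40800 + 166 = 40966$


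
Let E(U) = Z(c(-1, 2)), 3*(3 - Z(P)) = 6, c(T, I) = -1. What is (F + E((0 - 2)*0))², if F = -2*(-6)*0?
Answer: 1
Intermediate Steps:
F = 0 (F = 12*0 = 0)
Z(P) = 1 (Z(P) = 3 - ⅓*6 = 3 - 2 = 1)
E(U) = 1
(F + E((0 - 2)*0))² = (0 + 1)² = 1² = 1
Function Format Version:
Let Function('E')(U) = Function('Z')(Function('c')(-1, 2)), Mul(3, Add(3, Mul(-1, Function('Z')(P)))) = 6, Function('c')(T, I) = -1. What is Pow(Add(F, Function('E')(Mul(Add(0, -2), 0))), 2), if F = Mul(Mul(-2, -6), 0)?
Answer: 1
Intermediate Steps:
F = 0 (F = Mul(12, 0) = 0)
Function('Z')(P) = 1 (Function('Z')(P) = Add(3, Mul(Rational(-1, 3), 6)) = Add(3, -2) = 1)
Function('E')(U) = 1
Pow(Add(F, Function('E')(Mul(Add(0, -2), 0))), 2) = Pow(Add(0, 1), 2) = Pow(1, 2) = 1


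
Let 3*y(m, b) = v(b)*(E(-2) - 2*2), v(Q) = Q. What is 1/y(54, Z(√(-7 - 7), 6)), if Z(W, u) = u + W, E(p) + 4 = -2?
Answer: -9/250 + 3*I*√14/500 ≈ -0.036 + 0.02245*I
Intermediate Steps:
E(p) = -6 (E(p) = -4 - 2 = -6)
Z(W, u) = W + u
y(m, b) = -10*b/3 (y(m, b) = (b*(-6 - 2*2))/3 = (b*(-6 - 4))/3 = (b*(-10))/3 = (-10*b)/3 = -10*b/3)
1/y(54, Z(√(-7 - 7), 6)) = 1/(-10*(√(-7 - 7) + 6)/3) = 1/(-10*(√(-14) + 6)/3) = 1/(-10*(I*√14 + 6)/3) = 1/(-10*(6 + I*√14)/3) = 1/(-20 - 10*I*√14/3)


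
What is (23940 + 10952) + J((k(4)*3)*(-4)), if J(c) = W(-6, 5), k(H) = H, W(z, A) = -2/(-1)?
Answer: 34894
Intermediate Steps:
W(z, A) = 2 (W(z, A) = -2*(-1) = 2)
J(c) = 2
(23940 + 10952) + J((k(4)*3)*(-4)) = (23940 + 10952) + 2 = 34892 + 2 = 34894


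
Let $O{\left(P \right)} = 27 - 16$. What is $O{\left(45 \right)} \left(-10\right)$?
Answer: $-110$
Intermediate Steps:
$O{\left(P \right)} = 11$
$O{\left(45 \right)} \left(-10\right) = 11 \left(-10\right) = -110$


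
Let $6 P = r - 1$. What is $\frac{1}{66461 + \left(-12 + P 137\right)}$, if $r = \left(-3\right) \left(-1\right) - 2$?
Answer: $\frac{1}{66449} \approx 1.5049 \cdot 10^{-5}$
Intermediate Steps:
$r = 1$ ($r = 3 - 2 = 1$)
$P = 0$ ($P = \frac{1 - 1}{6} = \frac{1}{6} \cdot 0 = 0$)
$\frac{1}{66461 + \left(-12 + P 137\right)} = \frac{1}{66461 + \left(-12 + 0 \cdot 137\right)} = \frac{1}{66461 + \left(-12 + 0\right)} = \frac{1}{66461 - 12} = \frac{1}{66449}$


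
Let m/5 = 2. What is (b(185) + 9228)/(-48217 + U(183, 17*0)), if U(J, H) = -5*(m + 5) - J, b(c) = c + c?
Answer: -9598/48475 ≈ -0.19800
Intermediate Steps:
m = 10 (m = 5*2 = 10)
b(c) = 2*c
U(J, H) = -75 - J (U(J, H) = -5*(10 + 5) - J = -5*15 - J = -75 - J)
(b(185) + 9228)/(-48217 + U(183, 17*0)) = (2*185 + 9228)/(-48217 + (-75 - 1*183)) = (370 + 9228)/(-48217 + (-75 - 183)) = 9598/(-48217 - 258) = 9598/(-48475) = 9598*(-1/48475) = -9598/48475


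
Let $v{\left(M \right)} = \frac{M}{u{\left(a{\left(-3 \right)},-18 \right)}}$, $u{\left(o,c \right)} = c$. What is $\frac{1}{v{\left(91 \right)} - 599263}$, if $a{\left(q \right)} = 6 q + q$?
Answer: $- \frac{18}{10786825} \approx -1.6687 \cdot 10^{-6}$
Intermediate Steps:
$a{\left(q \right)} = 7 q$
$v{\left(M \right)} = - \frac{M}{18}$ ($v{\left(M \right)} = \frac{M}{-18} = M \left(- \frac{1}{18}\right) = - \frac{M}{18}$)
$\frac{1}{v{\left(91 \right)} - 599263} = \frac{1}{\left(- \frac{1}{18}\right) 91 - 599263} = \frac{1}{- \frac{91}{18} - 599263} = \frac{1}{- \frac{10786825}{18}} = - \frac{18}{10786825}$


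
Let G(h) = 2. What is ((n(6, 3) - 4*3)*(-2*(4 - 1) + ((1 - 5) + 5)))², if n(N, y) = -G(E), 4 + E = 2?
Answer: 4900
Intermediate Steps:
E = -2 (E = -4 + 2 = -2)
n(N, y) = -2 (n(N, y) = -1*2 = -2)
((n(6, 3) - 4*3)*(-2*(4 - 1) + ((1 - 5) + 5)))² = ((-2 - 4*3)*(-2*(4 - 1) + ((1 - 5) + 5)))² = ((-2 - 12)*(-2*3 + (-4 + 5)))² = (-14*(-6 + 1))² = (-14*(-5))² = 70² = 4900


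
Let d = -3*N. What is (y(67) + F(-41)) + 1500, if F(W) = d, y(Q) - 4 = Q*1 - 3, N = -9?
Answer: 1595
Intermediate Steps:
d = 27 (d = -3*(-9) = 27)
y(Q) = 1 + Q (y(Q) = 4 + (Q*1 - 3) = 4 + (Q - 3) = 4 + (-3 + Q) = 1 + Q)
F(W) = 27
(y(67) + F(-41)) + 1500 = ((1 + 67) + 27) + 1500 = (68 + 27) + 1500 = 95 + 1500 = 1595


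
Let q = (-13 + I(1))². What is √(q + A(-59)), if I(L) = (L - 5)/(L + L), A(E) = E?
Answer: √166 ≈ 12.884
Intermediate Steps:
I(L) = (-5 + L)/(2*L) (I(L) = (-5 + L)/((2*L)) = (-5 + L)*(1/(2*L)) = (-5 + L)/(2*L))
q = 225 (q = (-13 + (½)*(-5 + 1)/1)² = (-13 + (½)*1*(-4))² = (-13 - 2)² = (-15)² = 225)
√(q + A(-59)) = √(225 - 59) = √166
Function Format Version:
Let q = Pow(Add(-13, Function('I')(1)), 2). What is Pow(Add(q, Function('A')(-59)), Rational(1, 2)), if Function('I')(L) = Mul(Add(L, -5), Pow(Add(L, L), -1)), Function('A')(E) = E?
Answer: Pow(166, Rational(1, 2)) ≈ 12.884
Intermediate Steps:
Function('I')(L) = Mul(Rational(1, 2), Pow(L, -1), Add(-5, L)) (Function('I')(L) = Mul(Add(-5, L), Pow(Mul(2, L), -1)) = Mul(Add(-5, L), Mul(Rational(1, 2), Pow(L, -1))) = Mul(Rational(1, 2), Pow(L, -1), Add(-5, L)))
q = 225 (q = Pow(Add(-13, Mul(Rational(1, 2), Pow(1, -1), Add(-5, 1))), 2) = Pow(Add(-13, Mul(Rational(1, 2), 1, -4)), 2) = Pow(Add(-13, -2), 2) = Pow(-15, 2) = 225)
Pow(Add(q, Function('A')(-59)), Rational(1, 2)) = Pow(Add(225, -59), Rational(1, 2)) = Pow(166, Rational(1, 2))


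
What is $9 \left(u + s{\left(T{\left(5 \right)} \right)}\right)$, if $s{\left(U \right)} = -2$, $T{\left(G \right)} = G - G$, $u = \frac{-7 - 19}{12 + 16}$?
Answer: $- \frac{369}{14} \approx -26.357$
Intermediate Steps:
$u = - \frac{13}{14}$ ($u = - \frac{26}{28} = \left(-26\right) \frac{1}{28} = - \frac{13}{14} \approx -0.92857$)
$T{\left(G \right)} = 0$
$9 \left(u + s{\left(T{\left(5 \right)} \right)}\right) = 9 \left(- \frac{13}{14} - 2\right) = 9 \left(- \frac{41}{14}\right) = - \frac{369}{14}$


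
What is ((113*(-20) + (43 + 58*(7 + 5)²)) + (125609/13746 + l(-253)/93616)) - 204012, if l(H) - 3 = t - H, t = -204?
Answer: -31828171800017/160855692 ≈ -1.9787e+5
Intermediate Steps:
l(H) = -201 - H (l(H) = 3 + (-204 - H) = -201 - H)
((113*(-20) + (43 + 58*(7 + 5)²)) + (125609/13746 + l(-253)/93616)) - 204012 = ((113*(-20) + (43 + 58*(7 + 5)²)) + (125609/13746 + (-201 - 1*(-253))/93616)) - 204012 = ((-2260 + (43 + 58*12²)) + (125609*(1/13746) + (-201 + 253)*(1/93616))) - 204012 = ((-2260 + (43 + 58*144)) + (125609/13746 + 52*(1/93616))) - 204012 = ((-2260 + (43 + 8352)) + (125609/13746 + 13/23404)) - 204012 = ((-2260 + 8395) + 1469965867/160855692) - 204012 = (6135 + 1469965867/160855692) - 204012 = 988319636287/160855692 - 204012 = -31828171800017/160855692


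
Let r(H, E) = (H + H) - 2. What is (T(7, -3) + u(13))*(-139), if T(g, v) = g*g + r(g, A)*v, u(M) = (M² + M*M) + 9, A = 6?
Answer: -50040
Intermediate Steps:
r(H, E) = -2 + 2*H (r(H, E) = 2*H - 2 = -2 + 2*H)
u(M) = 9 + 2*M² (u(M) = (M² + M²) + 9 = 2*M² + 9 = 9 + 2*M²)
T(g, v) = g² + v*(-2 + 2*g) (T(g, v) = g*g + (-2 + 2*g)*v = g² + v*(-2 + 2*g))
(T(7, -3) + u(13))*(-139) = ((7² + 2*(-3)*(-1 + 7)) + (9 + 2*13²))*(-139) = ((49 + 2*(-3)*6) + (9 + 2*169))*(-139) = ((49 - 36) + (9 + 338))*(-139) = (13 + 347)*(-139) = 360*(-139) = -50040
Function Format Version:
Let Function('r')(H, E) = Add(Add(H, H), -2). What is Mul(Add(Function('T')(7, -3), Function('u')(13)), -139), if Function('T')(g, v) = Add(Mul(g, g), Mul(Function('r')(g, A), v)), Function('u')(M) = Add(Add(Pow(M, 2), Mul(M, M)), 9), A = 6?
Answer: -50040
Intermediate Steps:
Function('r')(H, E) = Add(-2, Mul(2, H)) (Function('r')(H, E) = Add(Mul(2, H), -2) = Add(-2, Mul(2, H)))
Function('u')(M) = Add(9, Mul(2, Pow(M, 2))) (Function('u')(M) = Add(Add(Pow(M, 2), Pow(M, 2)), 9) = Add(Mul(2, Pow(M, 2)), 9) = Add(9, Mul(2, Pow(M, 2))))
Function('T')(g, v) = Add(Pow(g, 2), Mul(v, Add(-2, Mul(2, g)))) (Function('T')(g, v) = Add(Mul(g, g), Mul(Add(-2, Mul(2, g)), v)) = Add(Pow(g, 2), Mul(v, Add(-2, Mul(2, g)))))
Mul(Add(Function('T')(7, -3), Function('u')(13)), -139) = Mul(Add(Add(Pow(7, 2), Mul(2, -3, Add(-1, 7))), Add(9, Mul(2, Pow(13, 2)))), -139) = Mul(Add(Add(49, Mul(2, -3, 6)), Add(9, Mul(2, 169))), -139) = Mul(Add(Add(49, -36), Add(9, 338)), -139) = Mul(Add(13, 347), -139) = Mul(360, -139) = -50040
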